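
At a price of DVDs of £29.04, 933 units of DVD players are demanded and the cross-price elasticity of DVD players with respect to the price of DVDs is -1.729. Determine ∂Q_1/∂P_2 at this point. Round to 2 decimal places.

-55.55

ε = (∂Q_1/∂P_2)·(P_2/Q_1) ⇒ ∂Q_1/∂P_2 = ε·Q_1/P_2 = -1.729 × 933/29.04 ≈ -55.55.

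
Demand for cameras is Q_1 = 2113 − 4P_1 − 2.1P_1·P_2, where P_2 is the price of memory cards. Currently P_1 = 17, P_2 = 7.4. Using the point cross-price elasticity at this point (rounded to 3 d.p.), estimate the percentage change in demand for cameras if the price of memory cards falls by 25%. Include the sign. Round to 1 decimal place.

3.7%

At P_1 = 17, P_2 = 7.4: Q_1 = 1780.82.
∂Q_1/∂P_2 = -2.1P_1 = -35.7000.
ε = (∂Q_1/∂P_2)(P_2/Q_1) = -35.7000 × 7.4/1780.82 ≈ -0.148.
%ΔQ_1 ≈ ε × %ΔP_2 = -0.148 × (-25%) = 3.7%.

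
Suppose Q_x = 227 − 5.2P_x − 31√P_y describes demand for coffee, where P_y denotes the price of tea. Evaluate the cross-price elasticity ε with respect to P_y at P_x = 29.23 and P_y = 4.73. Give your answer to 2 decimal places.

-4.45

At P_x = 29.23 and P_y = 4.73: Q_x = 7.583.
∂Q_x/∂P_y = -31/(2√P_y) = -31/(2√4.73) = -7.1269.
ε = (∂Q_x/∂P_y)(P_y/Q_x) = -7.1269 × (4.73/7.583) ≈ -4.45.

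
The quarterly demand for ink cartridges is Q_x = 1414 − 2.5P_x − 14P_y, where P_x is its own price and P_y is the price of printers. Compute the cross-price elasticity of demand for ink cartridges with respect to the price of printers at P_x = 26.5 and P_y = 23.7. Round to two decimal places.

At P_x = 26.5 and P_y = 23.7: Q_x = 1015.95.
∂Q_x/∂P_y = -14.
ε = (∂Q_x/∂P_y)(P_y/Q_x) = -14 × (23.7/1015.95) ≈ -0.33.
Since ε < 0, ink cartridges and printers are complements.

-0.33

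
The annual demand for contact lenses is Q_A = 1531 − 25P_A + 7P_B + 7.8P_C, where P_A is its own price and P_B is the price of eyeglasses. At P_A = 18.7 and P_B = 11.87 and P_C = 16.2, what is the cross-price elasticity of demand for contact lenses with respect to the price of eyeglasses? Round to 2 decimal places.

At P_A = 18.7 and P_B = 11.87 and P_C = 16.2: Q_A = 1272.95.
∂Q_A/∂P_B = 7.
ε = (∂Q_A/∂P_B)(P_B/Q_A) = 7 × (11.87/1272.95) ≈ 0.07.
Since ε > 0, contact lenses and eyeglasses are substitutes.

0.07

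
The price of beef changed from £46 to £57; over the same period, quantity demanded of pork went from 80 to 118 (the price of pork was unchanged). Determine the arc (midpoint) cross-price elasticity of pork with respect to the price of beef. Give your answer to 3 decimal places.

ΔQ_A = 118 − 80 = 38; ΔP_B = 57 − 46 = 11.
Midpoints: Q̄_A = 99.0, P̄_B = 51.50.
ε = (ΔQ_A/Q̄_A)/(ΔP_B/P̄_B) = (38/99.0)/(11/51.50) ≈ 1.797.

1.797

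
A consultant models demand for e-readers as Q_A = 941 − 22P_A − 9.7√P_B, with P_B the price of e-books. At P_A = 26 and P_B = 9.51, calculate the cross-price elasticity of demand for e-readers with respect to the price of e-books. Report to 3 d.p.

-0.044

At P_A = 26 and P_B = 9.51: Q_A = 339.087.
∂Q_A/∂P_B = -9.7/(2√P_B) = -9.7/(2√9.51) = -1.5727.
ε = (∂Q_A/∂P_B)(P_B/Q_A) = -1.5727 × (9.51/339.087) ≈ -0.044.
ε < 0: complements.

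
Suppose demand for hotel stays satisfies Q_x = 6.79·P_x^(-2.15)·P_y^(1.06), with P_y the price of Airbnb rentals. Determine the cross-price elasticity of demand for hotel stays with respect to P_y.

In a log-linear (constant-elasticity) demand function, the coefficient on the exponent of P_y is the cross-price elasticity.
ε = 1.06. Positive, so hotel stays and Airbnb rentals are substitutes.

1.06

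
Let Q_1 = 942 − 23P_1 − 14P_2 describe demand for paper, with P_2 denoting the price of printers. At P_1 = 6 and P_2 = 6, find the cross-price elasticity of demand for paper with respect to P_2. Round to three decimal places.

-0.117

At P_1 = 6 and P_2 = 6: Q_1 = 720.
∂Q_1/∂P_2 = -14.
ε = (∂Q_1/∂P_2)(P_2/Q_1) = -14 × (6/720) ≈ -0.117.
Since ε < 0, paper and printers are complements.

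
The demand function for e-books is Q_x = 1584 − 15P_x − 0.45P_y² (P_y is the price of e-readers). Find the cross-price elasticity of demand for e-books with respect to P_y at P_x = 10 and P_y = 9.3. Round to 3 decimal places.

At P_x = 10 and P_y = 9.3: Q_x = 1395.080.
∂Q_x/∂P_y = -0.9P_y = -0.9(9.3) = -8.3700.
ε = (∂Q_x/∂P_y)(P_y/Q_x) = -8.3700 × (9.3/1395.080) ≈ -0.056.
ε < 0: complements.

-0.056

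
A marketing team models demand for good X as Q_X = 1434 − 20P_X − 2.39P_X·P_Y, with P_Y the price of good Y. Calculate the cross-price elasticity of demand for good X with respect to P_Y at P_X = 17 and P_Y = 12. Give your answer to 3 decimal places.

At P_X = 17 and P_Y = 12: Q_X = 606.44.
∂Q_X/∂P_Y = -2.39P_X = -2.39(17) = -40.6300.
ε = (∂Q_X/∂P_Y)(P_Y/Q_X) = -40.6300 × (12/606.44) ≈ -0.804.
ε < 0: complements.

-0.804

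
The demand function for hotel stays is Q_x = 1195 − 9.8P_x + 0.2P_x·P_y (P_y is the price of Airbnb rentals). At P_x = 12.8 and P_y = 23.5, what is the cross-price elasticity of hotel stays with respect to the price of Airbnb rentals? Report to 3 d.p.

At P_x = 12.8 and P_y = 23.5: Q_x = 1129.72.
∂Q_x/∂P_y = 0.2P_x = 0.2(12.8) = 2.5600.
ε = (∂Q_x/∂P_y)(P_y/Q_x) = 2.5600 × (23.5/1129.72) ≈ 0.053.

0.053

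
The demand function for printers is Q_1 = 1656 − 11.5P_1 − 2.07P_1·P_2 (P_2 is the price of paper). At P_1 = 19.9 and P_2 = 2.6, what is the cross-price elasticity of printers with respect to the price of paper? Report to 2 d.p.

-0.08

At P_1 = 19.9 and P_2 = 2.6: Q_1 = 1320.048.
∂Q_1/∂P_2 = -2.07P_1 = -2.07(19.9) = -41.1930.
ε = (∂Q_1/∂P_2)(P_2/Q_1) = -41.1930 × (2.6/1320.048) ≈ -0.08.
ε < 0: complements.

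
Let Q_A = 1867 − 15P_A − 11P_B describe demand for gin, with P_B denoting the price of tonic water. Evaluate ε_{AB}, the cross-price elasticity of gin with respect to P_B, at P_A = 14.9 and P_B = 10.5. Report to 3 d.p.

-0.076

At P_A = 14.9 and P_B = 10.5: Q_A = 1528.
∂Q_A/∂P_B = -11.
ε = (∂Q_A/∂P_B)(P_B/Q_A) = -11 × (10.5/1528) ≈ -0.076.
Since ε < 0, gin and tonic water are complements.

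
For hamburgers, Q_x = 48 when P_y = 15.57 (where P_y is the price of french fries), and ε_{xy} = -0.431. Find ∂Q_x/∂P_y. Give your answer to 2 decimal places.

ε = (∂Q_x/∂P_y)·(P_y/Q_x) ⇒ ∂Q_x/∂P_y = ε·Q_x/P_y = -0.431 × 48/15.57 ≈ -1.33.

-1.33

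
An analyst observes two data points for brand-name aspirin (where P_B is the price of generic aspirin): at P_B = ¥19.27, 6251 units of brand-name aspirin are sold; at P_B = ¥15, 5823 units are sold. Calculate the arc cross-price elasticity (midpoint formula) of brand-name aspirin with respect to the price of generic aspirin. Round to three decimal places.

ΔQ_A = 5823 − 6251 = -428; ΔP_B = 15 − 19.27 = -4.27.
Midpoints: Q̄_A = 6037.0, P̄_B = 17.13.
ε = (ΔQ_A/Q̄_A)/(ΔP_B/P̄_B) = (-428/6037.0)/(-4.27/17.13) ≈ 0.284.

0.284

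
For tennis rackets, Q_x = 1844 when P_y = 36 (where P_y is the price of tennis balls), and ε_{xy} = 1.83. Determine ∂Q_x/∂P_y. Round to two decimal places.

ε = (∂Q_x/∂P_y)·(P_y/Q_x) ⇒ ∂Q_x/∂P_y = ε·Q_x/P_y = 1.83 × 1844/36 ≈ 93.74.

93.74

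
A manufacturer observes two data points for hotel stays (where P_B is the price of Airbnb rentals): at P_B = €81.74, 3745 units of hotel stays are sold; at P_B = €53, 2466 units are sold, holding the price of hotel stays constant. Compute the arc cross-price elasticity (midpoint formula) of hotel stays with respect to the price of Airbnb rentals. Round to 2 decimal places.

0.97

ΔQ_A = 2466 − 3745 = -1279; ΔP_B = 53 − 81.74 = -28.74.
Midpoints: Q̄_A = 3105.5, P̄_B = 67.37.
ε = (ΔQ_A/Q̄_A)/(ΔP_B/P̄_B) = (-1279/3105.5)/(-28.74/67.37) ≈ 0.97.
ε > 0: hotel stays and Airbnb rentals are substitutes.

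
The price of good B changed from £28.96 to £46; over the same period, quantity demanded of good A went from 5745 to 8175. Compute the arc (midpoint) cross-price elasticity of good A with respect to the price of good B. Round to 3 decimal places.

0.768

ΔQ_A = 8175 − 5745 = 2430; ΔP_B = 46 − 28.96 = 17.04.
Midpoints: Q̄_A = 6960.0, P̄_B = 37.48.
ε = (ΔQ_A/Q̄_A)/(ΔP_B/P̄_B) = (2430/6960.0)/(17.04/37.48) ≈ 0.768.
ε > 0: good A and good B are substitutes.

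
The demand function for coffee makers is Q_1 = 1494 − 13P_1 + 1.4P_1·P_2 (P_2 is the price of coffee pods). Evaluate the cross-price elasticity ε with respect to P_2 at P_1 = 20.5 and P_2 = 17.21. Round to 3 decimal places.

At P_1 = 20.5 and P_2 = 17.21: Q_1 = 1721.427.
∂Q_1/∂P_2 = 1.4P_1 = 1.4(20.5) = 28.7000.
ε = (∂Q_1/∂P_2)(P_2/Q_1) = 28.7000 × (17.21/1721.427) ≈ 0.287.
ε > 0: substitutes.

0.287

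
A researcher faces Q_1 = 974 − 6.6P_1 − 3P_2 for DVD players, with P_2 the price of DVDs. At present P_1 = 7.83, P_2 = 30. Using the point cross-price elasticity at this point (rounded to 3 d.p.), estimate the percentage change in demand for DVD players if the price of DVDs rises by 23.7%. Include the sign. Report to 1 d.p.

At P_1 = 7.83, P_2 = 30: Q_1 = 832.322.
∂Q_1/∂P_2 = -3.
ε = (∂Q_1/∂P_2)(P_2/Q_1) = -3.0000 × 30/832.322 ≈ -0.108.
%ΔQ_1 ≈ ε × %ΔP_2 = -0.108 × (23.7%) = -2.6%.

-2.6%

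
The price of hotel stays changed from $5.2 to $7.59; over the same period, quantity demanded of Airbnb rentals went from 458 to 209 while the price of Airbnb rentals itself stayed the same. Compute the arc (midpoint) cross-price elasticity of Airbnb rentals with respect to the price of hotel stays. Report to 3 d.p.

ΔQ_A = 209 − 458 = -249; ΔP_B = 7.59 − 5.2 = 2.39.
Midpoints: Q̄_A = 333.5, P̄_B = 6.39.
ε = (ΔQ_A/Q̄_A)/(ΔP_B/P̄_B) = (-249/333.5)/(2.39/6.39) ≈ -1.998.
ε < 0: Airbnb rentals and hotel stays are complements.

-1.998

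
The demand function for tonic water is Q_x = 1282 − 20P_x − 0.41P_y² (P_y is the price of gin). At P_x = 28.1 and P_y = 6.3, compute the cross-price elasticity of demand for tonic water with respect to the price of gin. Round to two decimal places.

-0.05

At P_x = 28.1 and P_y = 6.3: Q_x = 703.727.
∂Q_x/∂P_y = -0.82P_y = -0.82(6.3) = -5.1660.
ε = (∂Q_x/∂P_y)(P_y/Q_x) = -5.1660 × (6.3/703.727) ≈ -0.05.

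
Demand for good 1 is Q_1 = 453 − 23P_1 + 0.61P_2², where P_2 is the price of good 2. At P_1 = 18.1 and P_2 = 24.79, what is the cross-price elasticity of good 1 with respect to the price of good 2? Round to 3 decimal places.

At P_1 = 18.1 and P_2 = 24.79: Q_1 = 411.572.
∂Q_1/∂P_2 = 1.22P_2 = 1.22(24.79) = 30.2438.
ε = (∂Q_1/∂P_2)(P_2/Q_1) = 30.2438 × (24.79/411.572) ≈ 1.822.
ε > 0: substitutes.

1.822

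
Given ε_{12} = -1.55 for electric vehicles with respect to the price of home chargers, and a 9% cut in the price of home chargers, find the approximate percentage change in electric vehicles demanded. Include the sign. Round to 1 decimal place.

%ΔQ ≈ ε × %ΔP of home chargers = -1.55 × (-9%) = 14.0%.

14.0%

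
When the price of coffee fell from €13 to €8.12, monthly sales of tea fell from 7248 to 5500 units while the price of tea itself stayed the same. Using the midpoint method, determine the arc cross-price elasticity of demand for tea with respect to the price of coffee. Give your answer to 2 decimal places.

0.59

ΔQ_A = 5500 − 7248 = -1748; ΔP_B = 8.12 − 13 = -4.88.
Midpoints: Q̄_A = 6374.0, P̄_B = 10.56.
ε = (ΔQ_A/Q̄_A)/(ΔP_B/P̄_B) = (-1748/6374.0)/(-4.88/10.56) ≈ 0.59.
ε > 0: tea and coffee are substitutes.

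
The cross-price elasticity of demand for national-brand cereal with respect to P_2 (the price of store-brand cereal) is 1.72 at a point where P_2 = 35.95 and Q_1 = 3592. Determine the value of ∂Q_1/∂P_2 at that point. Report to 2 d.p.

171.86

ε = (∂Q_1/∂P_2)·(P_2/Q_1) ⇒ ∂Q_1/∂P_2 = ε·Q_1/P_2 = 1.72 × 3592/35.95 ≈ 171.86.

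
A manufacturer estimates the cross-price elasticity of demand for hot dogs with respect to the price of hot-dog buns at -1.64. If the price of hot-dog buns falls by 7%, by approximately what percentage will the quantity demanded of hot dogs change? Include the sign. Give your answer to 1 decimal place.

11.5%

%ΔQ ≈ ε × %ΔP of hot-dog buns = -1.64 × (-7%) = 11.5%.
Demand for hot dogs rises by about 11.5%.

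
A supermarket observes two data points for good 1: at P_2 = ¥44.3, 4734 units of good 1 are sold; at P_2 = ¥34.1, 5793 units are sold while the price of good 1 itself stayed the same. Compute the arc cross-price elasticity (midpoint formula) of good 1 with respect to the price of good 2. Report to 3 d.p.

ΔQ_1 = 5793 − 4734 = 1059; ΔP_2 = 34.1 − 44.3 = -10.2.
Midpoints: Q̄_1 = 5263.5, P̄_2 = 39.20.
ε = (ΔQ_1/Q̄_1)/(ΔP_2/P̄_2) = (1059/5263.5)/(-10.2/39.20) ≈ -0.773.

-0.773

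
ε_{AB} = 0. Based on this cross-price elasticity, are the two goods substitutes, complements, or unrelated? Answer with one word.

unrelated

ε = 0: demand for good A does not respond to good B's price; the goods are unrelated.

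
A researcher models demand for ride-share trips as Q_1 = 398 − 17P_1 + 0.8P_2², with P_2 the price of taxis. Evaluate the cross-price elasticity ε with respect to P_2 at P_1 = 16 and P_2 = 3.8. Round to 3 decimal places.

At P_1 = 16 and P_2 = 3.8: Q_1 = 137.552.
∂Q_1/∂P_2 = 1.6P_2 = 1.6(3.8) = 6.0800.
ε = (∂Q_1/∂P_2)(P_2/Q_1) = 6.0800 × (3.8/137.552) ≈ 0.168.
ε > 0: substitutes.

0.168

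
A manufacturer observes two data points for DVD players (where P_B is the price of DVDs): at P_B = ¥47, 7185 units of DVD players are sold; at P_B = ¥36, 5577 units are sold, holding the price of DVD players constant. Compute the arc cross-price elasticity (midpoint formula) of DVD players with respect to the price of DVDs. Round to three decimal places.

0.951

ΔQ_A = 5577 − 7185 = -1608; ΔP_B = 36 − 47 = -11.
Midpoints: Q̄_A = 6381.0, P̄_B = 41.50.
ε = (ΔQ_A/Q̄_A)/(ΔP_B/P̄_B) = (-1608/6381.0)/(-11/41.50) ≈ 0.951.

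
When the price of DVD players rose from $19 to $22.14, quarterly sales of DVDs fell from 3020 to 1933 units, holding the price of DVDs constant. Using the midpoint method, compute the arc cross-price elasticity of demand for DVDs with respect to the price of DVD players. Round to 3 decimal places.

ΔQ_A = 1933 − 3020 = -1087; ΔP_B = 22.14 − 19 = 3.14.
Midpoints: Q̄_A = 2476.5, P̄_B = 20.57.
ε = (ΔQ_A/Q̄_A)/(ΔP_B/P̄_B) = (-1087/2476.5)/(3.14/20.57) ≈ -2.875.
ε < 0: DVDs and DVD players are complements.

-2.875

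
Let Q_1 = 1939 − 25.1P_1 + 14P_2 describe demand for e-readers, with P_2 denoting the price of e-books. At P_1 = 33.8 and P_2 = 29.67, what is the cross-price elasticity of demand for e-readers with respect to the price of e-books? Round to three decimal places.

At P_1 = 33.8 and P_2 = 29.67: Q_1 = 1506.
∂Q_1/∂P_2 = 14.
ε = (∂Q_1/∂P_2)(P_2/Q_1) = 14 × (29.67/1506) ≈ 0.276.
Since ε > 0, e-readers and e-books are substitutes.

0.276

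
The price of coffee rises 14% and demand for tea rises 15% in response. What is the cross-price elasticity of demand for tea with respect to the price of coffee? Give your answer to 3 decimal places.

1.071

ε = (%ΔQ of tea) / (%ΔP of coffee) = (15%) / (14%) ≈ 1.071.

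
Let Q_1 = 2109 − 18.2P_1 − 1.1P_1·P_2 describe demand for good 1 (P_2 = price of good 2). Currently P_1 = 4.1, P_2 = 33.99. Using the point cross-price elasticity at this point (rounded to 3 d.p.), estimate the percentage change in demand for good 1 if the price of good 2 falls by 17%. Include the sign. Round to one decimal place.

At P_1 = 4.1, P_2 = 33.99: Q_1 = 1881.085.
∂Q_1/∂P_2 = -1.1P_1 = -4.5100.
ε = (∂Q_1/∂P_2)(P_2/Q_1) = -4.5100 × 33.99/1881.085 ≈ -0.081.
%ΔQ_1 ≈ ε × %ΔP_2 = -0.081 × (-17%) = 1.4%.

1.4%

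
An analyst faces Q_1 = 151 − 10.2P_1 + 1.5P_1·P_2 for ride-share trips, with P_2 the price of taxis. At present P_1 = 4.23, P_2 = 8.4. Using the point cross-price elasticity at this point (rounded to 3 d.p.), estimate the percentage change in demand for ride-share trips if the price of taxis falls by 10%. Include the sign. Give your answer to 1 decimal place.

At P_1 = 4.23, P_2 = 8.4: Q_1 = 161.152.
∂Q_1/∂P_2 = 1.5P_1 = 6.3450.
ε = (∂Q_1/∂P_2)(P_2/Q_1) = 6.3450 × 8.4/161.152 ≈ 0.331.
%ΔQ_1 ≈ ε × %ΔP_2 = 0.331 × (-10%) = -3.3%.

-3.3%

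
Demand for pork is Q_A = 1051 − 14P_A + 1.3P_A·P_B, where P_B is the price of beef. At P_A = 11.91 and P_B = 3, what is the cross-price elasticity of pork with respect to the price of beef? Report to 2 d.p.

At P_A = 11.91 and P_B = 3: Q_A = 930.709.
∂Q_A/∂P_B = 1.3P_A = 1.3(11.91) = 15.4830.
ε = (∂Q_A/∂P_B)(P_B/Q_A) = 15.4830 × (3/930.709) ≈ 0.05.
ε > 0: substitutes.

0.05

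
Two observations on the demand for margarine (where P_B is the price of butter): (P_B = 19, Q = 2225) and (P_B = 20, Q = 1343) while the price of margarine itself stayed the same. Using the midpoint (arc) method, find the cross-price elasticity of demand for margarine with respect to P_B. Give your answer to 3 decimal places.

ΔQ_A = 1343 − 2225 = -882; ΔP_B = 20 − 19 = 1.
Midpoints: Q̄_A = 1784.0, P̄_B = 19.50.
ε = (ΔQ_A/Q̄_A)/(ΔP_B/P̄_B) = (-882/1784.0)/(1/19.50) ≈ -9.641.

-9.641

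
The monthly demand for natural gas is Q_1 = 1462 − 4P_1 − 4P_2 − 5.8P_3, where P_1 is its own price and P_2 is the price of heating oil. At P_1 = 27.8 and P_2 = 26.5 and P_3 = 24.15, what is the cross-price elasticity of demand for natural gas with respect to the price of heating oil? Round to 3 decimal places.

At P_1 = 27.8 and P_2 = 26.5 and P_3 = 24.15: Q_1 = 1104.73.
∂Q_1/∂P_2 = -4.
ε = (∂Q_1/∂P_2)(P_2/Q_1) = -4 × (26.5/1104.73) ≈ -0.096.

-0.096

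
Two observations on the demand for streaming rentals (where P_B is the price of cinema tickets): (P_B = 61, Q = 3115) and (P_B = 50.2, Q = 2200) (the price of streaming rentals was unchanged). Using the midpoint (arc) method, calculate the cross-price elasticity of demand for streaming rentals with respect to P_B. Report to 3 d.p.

1.773

ΔQ_A = 2200 − 3115 = -915; ΔP_B = 50.2 − 61 = -10.8.
Midpoints: Q̄_A = 2657.5, P̄_B = 55.60.
ε = (ΔQ_A/Q̄_A)/(ΔP_B/P̄_B) = (-915/2657.5)/(-10.8/55.60) ≈ 1.773.
ε > 0: streaming rentals and cinema tickets are substitutes.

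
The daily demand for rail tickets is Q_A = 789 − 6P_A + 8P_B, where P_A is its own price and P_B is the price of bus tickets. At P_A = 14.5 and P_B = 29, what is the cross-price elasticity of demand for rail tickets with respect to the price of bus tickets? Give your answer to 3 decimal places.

At P_A = 14.5 and P_B = 29: Q_A = 934.
∂Q_A/∂P_B = 8.
ε = (∂Q_A/∂P_B)(P_B/Q_A) = 8 × (29/934) ≈ 0.248.
Since ε > 0, rail tickets and bus tickets are substitutes.

0.248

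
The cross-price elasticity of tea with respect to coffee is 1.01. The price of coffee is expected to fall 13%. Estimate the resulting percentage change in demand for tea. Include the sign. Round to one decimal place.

-13.1%

%ΔQ ≈ ε × %ΔP of coffee = 1.01 × (-13%) = -13.1%.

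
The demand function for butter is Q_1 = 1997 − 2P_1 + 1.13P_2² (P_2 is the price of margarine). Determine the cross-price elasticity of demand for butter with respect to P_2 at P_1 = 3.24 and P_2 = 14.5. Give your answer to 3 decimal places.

0.213

At P_1 = 3.24 and P_2 = 14.5: Q_1 = 2228.102.
∂Q_1/∂P_2 = 2.26P_2 = 2.26(14.5) = 32.7700.
ε = (∂Q_1/∂P_2)(P_2/Q_1) = 32.7700 × (14.5/2228.102) ≈ 0.213.
ε > 0: substitutes.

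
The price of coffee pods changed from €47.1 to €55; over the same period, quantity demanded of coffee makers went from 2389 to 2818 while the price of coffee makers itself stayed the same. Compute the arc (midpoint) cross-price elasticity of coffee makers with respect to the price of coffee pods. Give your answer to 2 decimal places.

1.06

ΔQ_A = 2818 − 2389 = 429; ΔP_B = 55 − 47.1 = 7.9.
Midpoints: Q̄_A = 2603.5, P̄_B = 51.05.
ε = (ΔQ_A/Q̄_A)/(ΔP_B/P̄_B) = (429/2603.5)/(7.9/51.05) ≈ 1.06.
ε > 0: coffee makers and coffee pods are substitutes.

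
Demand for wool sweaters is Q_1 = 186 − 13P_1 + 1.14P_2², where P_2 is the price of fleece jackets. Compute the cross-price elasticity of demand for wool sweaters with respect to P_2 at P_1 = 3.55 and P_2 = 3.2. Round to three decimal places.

0.154

At P_1 = 3.55 and P_2 = 3.2: Q_1 = 151.524.
∂Q_1/∂P_2 = 2.28P_2 = 2.28(3.2) = 7.2960.
ε = (∂Q_1/∂P_2)(P_2/Q_1) = 7.2960 × (3.2/151.524) ≈ 0.154.
ε > 0: substitutes.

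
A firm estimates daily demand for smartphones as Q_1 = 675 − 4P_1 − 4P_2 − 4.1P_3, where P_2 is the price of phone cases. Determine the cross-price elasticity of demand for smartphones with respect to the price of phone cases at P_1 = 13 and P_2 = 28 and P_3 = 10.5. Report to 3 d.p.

At P_1 = 13 and P_2 = 28 and P_3 = 10.5: Q_1 = 467.95.
∂Q_1/∂P_2 = -4.
ε = (∂Q_1/∂P_2)(P_2/Q_1) = -4 × (28/467.95) ≈ -0.239.

-0.239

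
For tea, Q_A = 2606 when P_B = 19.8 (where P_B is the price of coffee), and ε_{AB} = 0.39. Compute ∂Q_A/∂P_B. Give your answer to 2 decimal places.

51.33

ε = (∂Q_A/∂P_B)·(P_B/Q_A) ⇒ ∂Q_A/∂P_B = ε·Q_A/P_B = 0.39 × 2606/19.8 ≈ 51.33.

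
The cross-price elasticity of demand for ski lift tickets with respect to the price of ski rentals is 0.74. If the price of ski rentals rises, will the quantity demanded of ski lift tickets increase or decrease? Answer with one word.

increase

ε > 0 and the price of ski rentals rises, so the quantity of ski lift tickets moves in the same direction: it increases.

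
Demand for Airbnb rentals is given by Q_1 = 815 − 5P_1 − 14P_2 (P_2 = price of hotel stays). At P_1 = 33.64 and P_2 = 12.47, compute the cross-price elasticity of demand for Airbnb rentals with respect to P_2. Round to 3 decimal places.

At P_1 = 33.64 and P_2 = 12.47: Q_1 = 472.22.
∂Q_1/∂P_2 = -14.
ε = (∂Q_1/∂P_2)(P_2/Q_1) = -14 × (12.47/472.22) ≈ -0.370.

-0.370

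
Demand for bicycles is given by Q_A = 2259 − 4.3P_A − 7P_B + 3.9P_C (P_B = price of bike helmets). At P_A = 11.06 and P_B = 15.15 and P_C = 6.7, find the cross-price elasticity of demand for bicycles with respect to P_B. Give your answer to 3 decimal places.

At P_A = 11.06 and P_B = 15.15 and P_C = 6.7: Q_A = 2131.522.
∂Q_A/∂P_B = -7.
ε = (∂Q_A/∂P_B)(P_B/Q_A) = -7 × (15.15/2131.522) ≈ -0.050.

-0.050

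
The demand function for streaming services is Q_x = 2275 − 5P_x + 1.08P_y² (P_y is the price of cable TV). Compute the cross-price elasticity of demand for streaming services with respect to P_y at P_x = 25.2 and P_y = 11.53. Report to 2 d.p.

At P_x = 25.2 and P_y = 11.53: Q_x = 2292.576.
∂Q_x/∂P_y = 2.16P_y = 2.16(11.53) = 24.9048.
ε = (∂Q_x/∂P_y)(P_y/Q_x) = 24.9048 × (11.53/2292.576) ≈ 0.13.
ε > 0: substitutes.

0.13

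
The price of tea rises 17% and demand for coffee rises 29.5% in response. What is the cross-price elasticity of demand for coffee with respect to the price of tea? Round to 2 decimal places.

ε = (%ΔQ of coffee) / (%ΔP of tea) = (29.5%) / (17%) ≈ 1.74.
Positive cross-price elasticity: substitutes.

1.74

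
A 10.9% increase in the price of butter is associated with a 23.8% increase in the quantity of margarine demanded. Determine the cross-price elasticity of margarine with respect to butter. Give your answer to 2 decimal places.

2.18

ε = (%ΔQ of margarine) / (%ΔP of butter) = (23.8%) / (10.9%) ≈ 2.18.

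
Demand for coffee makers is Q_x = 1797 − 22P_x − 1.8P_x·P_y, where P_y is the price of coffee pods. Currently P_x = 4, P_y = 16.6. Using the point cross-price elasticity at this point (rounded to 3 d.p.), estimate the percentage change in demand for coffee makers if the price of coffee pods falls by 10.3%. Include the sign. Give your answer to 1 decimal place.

0.8%

At P_x = 4, P_y = 16.6: Q_x = 1589.48.
∂Q_x/∂P_y = -1.8P_x = -7.2000.
ε = (∂Q_x/∂P_y)(P_y/Q_x) = -7.2000 × 16.6/1589.48 ≈ -0.075.
%ΔQ_x ≈ ε × %ΔP_y = -0.075 × (-10.3%) = 0.8%.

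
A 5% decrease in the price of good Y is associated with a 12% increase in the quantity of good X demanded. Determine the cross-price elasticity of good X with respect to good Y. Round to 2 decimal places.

-2.40

ε = (%ΔQ of good X) / (%ΔP of good Y) = (12%) / (-5%) ≈ -2.40.
Negative cross-price elasticity: complements.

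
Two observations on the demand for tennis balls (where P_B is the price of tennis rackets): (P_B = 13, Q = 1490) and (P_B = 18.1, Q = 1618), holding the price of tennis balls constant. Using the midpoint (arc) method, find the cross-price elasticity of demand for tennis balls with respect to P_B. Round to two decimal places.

ΔQ_A = 1618 − 1490 = 128; ΔP_B = 18.1 − 13 = 5.1.
Midpoints: Q̄_A = 1554.0, P̄_B = 15.55.
ε = (ΔQ_A/Q̄_A)/(ΔP_B/P̄_B) = (128/1554.0)/(5.1/15.55) ≈ 0.25.
ε > 0: tennis balls and tennis rackets are substitutes.

0.25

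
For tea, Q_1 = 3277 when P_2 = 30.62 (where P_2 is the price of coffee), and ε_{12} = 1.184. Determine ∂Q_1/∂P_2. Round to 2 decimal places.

ε = (∂Q_1/∂P_2)·(P_2/Q_1) ⇒ ∂Q_1/∂P_2 = ε·Q_1/P_2 = 1.184 × 3277/30.62 ≈ 126.71.

126.71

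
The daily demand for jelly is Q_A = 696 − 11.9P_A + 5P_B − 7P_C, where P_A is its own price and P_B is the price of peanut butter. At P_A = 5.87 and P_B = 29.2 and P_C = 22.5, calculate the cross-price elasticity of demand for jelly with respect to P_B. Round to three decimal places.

At P_A = 5.87 and P_B = 29.2 and P_C = 22.5: Q_A = 614.647.
∂Q_A/∂P_B = 5.
ε = (∂Q_A/∂P_B)(P_B/Q_A) = 5 × (29.2/614.647) ≈ 0.238.

0.238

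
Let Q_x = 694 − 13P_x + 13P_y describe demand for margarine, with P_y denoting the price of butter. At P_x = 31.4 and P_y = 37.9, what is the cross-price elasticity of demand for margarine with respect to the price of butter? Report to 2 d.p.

At P_x = 31.4 and P_y = 37.9: Q_x = 778.5.
∂Q_x/∂P_y = 13.
ε = (∂Q_x/∂P_y)(P_y/Q_x) = 13 × (37.9/778.5) ≈ 0.63.
Since ε > 0, margarine and butter are substitutes.

0.63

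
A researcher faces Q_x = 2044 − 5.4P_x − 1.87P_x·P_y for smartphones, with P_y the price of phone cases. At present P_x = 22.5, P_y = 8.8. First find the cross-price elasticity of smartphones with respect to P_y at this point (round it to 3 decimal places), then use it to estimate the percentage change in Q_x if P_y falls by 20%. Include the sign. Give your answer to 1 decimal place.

4.8%

At P_x = 22.5, P_y = 8.8: Q_x = 1552.24.
∂Q_x/∂P_y = -1.87P_x = -42.0750.
ε = (∂Q_x/∂P_y)(P_y/Q_x) = -42.0750 × 8.8/1552.24 ≈ -0.239.
%ΔQ_x ≈ ε × %ΔP_y = -0.239 × (-20%) = 4.8%.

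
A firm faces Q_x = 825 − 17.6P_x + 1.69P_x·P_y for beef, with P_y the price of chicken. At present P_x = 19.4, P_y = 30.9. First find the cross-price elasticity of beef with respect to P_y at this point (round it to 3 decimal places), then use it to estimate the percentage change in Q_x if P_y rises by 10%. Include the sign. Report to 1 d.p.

6.8%

At P_x = 19.4, P_y = 30.9: Q_x = 1496.647.
∂Q_x/∂P_y = 1.69P_x = 32.7860.
ε = (∂Q_x/∂P_y)(P_y/Q_x) = 32.7860 × 30.9/1496.647 ≈ 0.677.
%ΔQ_x ≈ ε × %ΔP_y = 0.677 × (10%) = 6.8%.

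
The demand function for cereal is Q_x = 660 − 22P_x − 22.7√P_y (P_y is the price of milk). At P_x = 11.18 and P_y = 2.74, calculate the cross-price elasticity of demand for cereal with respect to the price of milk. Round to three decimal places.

At P_x = 11.18 and P_y = 2.74: Q_x = 376.465.
∂Q_x/∂P_y = -22.7/(2√P_y) = -22.7/(2√2.74) = -6.8568.
ε = (∂Q_x/∂P_y)(P_y/Q_x) = -6.8568 × (2.74/376.465) ≈ -0.050.

-0.050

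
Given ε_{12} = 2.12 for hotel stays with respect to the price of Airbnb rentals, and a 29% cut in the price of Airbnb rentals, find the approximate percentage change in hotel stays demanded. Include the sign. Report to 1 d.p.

-61.5%

%ΔQ ≈ ε × %ΔP of Airbnb rentals = 2.12 × (-29%) = -61.5%.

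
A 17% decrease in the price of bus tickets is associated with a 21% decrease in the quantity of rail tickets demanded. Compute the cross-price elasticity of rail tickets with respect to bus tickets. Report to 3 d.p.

1.235

ε = (%ΔQ of rail tickets) / (%ΔP of bus tickets) = (-21%) / (-17%) ≈ 1.235.
Positive cross-price elasticity: substitutes.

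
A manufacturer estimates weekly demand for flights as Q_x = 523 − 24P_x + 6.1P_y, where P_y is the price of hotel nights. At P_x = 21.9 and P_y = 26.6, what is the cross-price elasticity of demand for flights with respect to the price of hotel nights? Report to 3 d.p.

At P_x = 21.9 and P_y = 26.6: Q_x = 159.66.
∂Q_x/∂P_y = 6.1.
ε = (∂Q_x/∂P_y)(P_y/Q_x) = 6.1 × (26.6/159.66) ≈ 1.016.

1.016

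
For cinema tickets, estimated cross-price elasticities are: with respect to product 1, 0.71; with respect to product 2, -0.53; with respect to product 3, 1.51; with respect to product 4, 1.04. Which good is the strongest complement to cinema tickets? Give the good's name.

product 2

Complements have ε < 0. The most negative value is -0.53 (product 2).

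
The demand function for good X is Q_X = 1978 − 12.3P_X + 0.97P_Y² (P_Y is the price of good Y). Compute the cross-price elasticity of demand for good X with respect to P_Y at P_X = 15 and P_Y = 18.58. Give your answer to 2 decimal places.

0.31

At P_X = 15 and P_Y = 18.58: Q_X = 2128.360.
∂Q_X/∂P_Y = 1.94P_Y = 1.94(18.58) = 36.0452.
ε = (∂Q_X/∂P_Y)(P_Y/Q_X) = 36.0452 × (18.58/2128.360) ≈ 0.31.
ε > 0: substitutes.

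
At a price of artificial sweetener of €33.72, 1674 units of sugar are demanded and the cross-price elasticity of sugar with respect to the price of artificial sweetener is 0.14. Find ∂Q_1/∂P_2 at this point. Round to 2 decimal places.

6.95

ε = (∂Q_1/∂P_2)·(P_2/Q_1) ⇒ ∂Q_1/∂P_2 = ε·Q_1/P_2 = 0.14 × 1674/33.72 ≈ 6.95.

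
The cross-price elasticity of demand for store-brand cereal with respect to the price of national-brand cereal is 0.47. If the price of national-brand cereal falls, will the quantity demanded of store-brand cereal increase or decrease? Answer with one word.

decrease

ε > 0 and the price of national-brand cereal falls, so the quantity of store-brand cereal moves in the same direction: it decreases.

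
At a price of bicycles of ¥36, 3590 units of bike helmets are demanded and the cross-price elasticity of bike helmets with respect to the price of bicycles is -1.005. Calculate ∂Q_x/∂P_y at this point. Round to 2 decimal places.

-100.22

ε = (∂Q_x/∂P_y)·(P_y/Q_x) ⇒ ∂Q_x/∂P_y = ε·Q_x/P_y = -1.005 × 3590/36 ≈ -100.22.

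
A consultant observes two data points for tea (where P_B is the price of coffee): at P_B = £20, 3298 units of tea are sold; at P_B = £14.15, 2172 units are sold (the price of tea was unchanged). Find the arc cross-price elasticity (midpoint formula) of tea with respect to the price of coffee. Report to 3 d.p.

1.202

ΔQ_A = 2172 − 3298 = -1126; ΔP_B = 14.15 − 20 = -5.85.
Midpoints: Q̄_A = 2735.0, P̄_B = 17.07.
ε = (ΔQ_A/Q̄_A)/(ΔP_B/P̄_B) = (-1126/2735.0)/(-5.85/17.07) ≈ 1.202.
ε > 0: tea and coffee are substitutes.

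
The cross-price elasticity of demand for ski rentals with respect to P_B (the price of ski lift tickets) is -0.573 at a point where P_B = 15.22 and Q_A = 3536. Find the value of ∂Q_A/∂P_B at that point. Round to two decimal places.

ε = (∂Q_A/∂P_B)·(P_B/Q_A) ⇒ ∂Q_A/∂P_B = ε·Q_A/P_B = -0.573 × 3536/15.22 ≈ -133.12.

-133.12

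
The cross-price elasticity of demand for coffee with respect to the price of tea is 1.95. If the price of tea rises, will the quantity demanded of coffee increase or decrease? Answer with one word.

increase

ε > 0 and the price of tea rises, so the quantity of coffee moves in the same direction: it increases.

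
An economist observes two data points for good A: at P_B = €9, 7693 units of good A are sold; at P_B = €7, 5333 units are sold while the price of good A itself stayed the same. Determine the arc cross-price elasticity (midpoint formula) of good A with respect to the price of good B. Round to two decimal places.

ΔQ_A = 5333 − 7693 = -2360; ΔP_B = 7 − 9 = -2.
Midpoints: Q̄_A = 6513.0, P̄_B = 8.00.
ε = (ΔQ_A/Q̄_A)/(ΔP_B/P̄_B) = (-2360/6513.0)/(-2/8.00) ≈ 1.45.

1.45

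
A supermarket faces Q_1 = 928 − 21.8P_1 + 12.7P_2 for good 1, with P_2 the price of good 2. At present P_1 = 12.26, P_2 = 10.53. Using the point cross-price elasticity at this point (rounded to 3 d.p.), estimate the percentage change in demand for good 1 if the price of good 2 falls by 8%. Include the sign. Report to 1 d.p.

At P_1 = 12.26, P_2 = 10.53: Q_1 = 794.463.
∂Q_1/∂P_2 = 12.7.
ε = (∂Q_1/∂P_2)(P_2/Q_1) = 12.7000 × 10.53/794.463 ≈ 0.168.
%ΔQ_1 ≈ ε × %ΔP_2 = 0.168 × (-8%) = -1.3%.

-1.3%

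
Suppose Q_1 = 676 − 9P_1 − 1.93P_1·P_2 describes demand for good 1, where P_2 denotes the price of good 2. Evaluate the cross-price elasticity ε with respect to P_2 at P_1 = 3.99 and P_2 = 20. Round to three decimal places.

-0.317

At P_1 = 3.99 and P_2 = 20: Q_1 = 486.076.
∂Q_1/∂P_2 = -1.93P_1 = -1.93(3.99) = -7.7007.
ε = (∂Q_1/∂P_2)(P_2/Q_1) = -7.7007 × (20/486.076) ≈ -0.317.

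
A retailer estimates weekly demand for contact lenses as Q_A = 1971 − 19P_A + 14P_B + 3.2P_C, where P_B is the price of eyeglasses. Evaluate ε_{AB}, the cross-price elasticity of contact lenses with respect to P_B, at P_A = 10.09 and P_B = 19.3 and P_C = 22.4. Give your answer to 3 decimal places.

0.127

At P_A = 10.09 and P_B = 19.3 and P_C = 22.4: Q_A = 2121.17.
∂Q_A/∂P_B = 14.
ε = (∂Q_A/∂P_B)(P_B/Q_A) = 14 × (19.3/2121.17) ≈ 0.127.
Since ε > 0, contact lenses and eyeglasses are substitutes.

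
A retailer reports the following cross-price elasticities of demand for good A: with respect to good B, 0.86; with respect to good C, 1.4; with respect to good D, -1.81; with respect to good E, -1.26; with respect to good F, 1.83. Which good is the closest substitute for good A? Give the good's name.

Substitutes have ε > 0. Among the positive values, 1.83 (good F) is largest.

good F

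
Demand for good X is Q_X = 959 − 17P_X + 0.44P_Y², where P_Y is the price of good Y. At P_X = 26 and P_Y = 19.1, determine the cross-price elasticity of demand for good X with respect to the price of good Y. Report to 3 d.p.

0.474

At P_X = 26 and P_Y = 19.1: Q_X = 677.516.
∂Q_X/∂P_Y = 0.88P_Y = 0.88(19.1) = 16.8080.
ε = (∂Q_X/∂P_Y)(P_Y/Q_X) = 16.8080 × (19.1/677.516) ≈ 0.474.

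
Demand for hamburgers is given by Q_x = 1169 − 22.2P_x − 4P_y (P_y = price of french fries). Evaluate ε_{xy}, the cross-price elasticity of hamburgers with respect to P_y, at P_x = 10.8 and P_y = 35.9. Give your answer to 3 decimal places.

-0.183

At P_x = 10.8 and P_y = 35.9: Q_x = 785.64.
∂Q_x/∂P_y = -4.
ε = (∂Q_x/∂P_y)(P_y/Q_x) = -4 × (35.9/785.64) ≈ -0.183.
Since ε < 0, hamburgers and french fries are complements.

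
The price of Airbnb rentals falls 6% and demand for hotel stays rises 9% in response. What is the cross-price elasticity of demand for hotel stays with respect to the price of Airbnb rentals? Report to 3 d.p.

ε = (%ΔQ of hotel stays) / (%ΔP of Airbnb rentals) = (9%) / (-6%) ≈ -1.500.
Negative cross-price elasticity: complements.

-1.500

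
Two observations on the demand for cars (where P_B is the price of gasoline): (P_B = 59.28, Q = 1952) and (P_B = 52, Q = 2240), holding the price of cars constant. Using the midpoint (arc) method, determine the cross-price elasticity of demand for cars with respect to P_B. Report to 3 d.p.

ΔQ_A = 2240 − 1952 = 288; ΔP_B = 52 − 59.28 = -7.28.
Midpoints: Q̄_A = 2096.0, P̄_B = 55.64.
ε = (ΔQ_A/Q̄_A)/(ΔP_B/P̄_B) = (288/2096.0)/(-7.28/55.64) ≈ -1.050.
ε < 0: cars and gasoline are complements.

-1.050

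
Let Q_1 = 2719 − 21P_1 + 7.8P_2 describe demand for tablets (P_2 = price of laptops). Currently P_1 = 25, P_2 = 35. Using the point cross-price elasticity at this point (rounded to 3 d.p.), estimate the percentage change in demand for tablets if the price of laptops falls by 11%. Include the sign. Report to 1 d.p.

-1.2%

At P_1 = 25, P_2 = 35: Q_1 = 2467.
∂Q_1/∂P_2 = 7.8.
ε = (∂Q_1/∂P_2)(P_2/Q_1) = 7.8000 × 35/2467 ≈ 0.111.
%ΔQ_1 ≈ ε × %ΔP_2 = 0.111 × (-11%) = -1.2%.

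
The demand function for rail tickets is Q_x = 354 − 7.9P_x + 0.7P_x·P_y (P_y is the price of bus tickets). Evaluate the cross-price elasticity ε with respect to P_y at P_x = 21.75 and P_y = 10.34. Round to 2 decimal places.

0.46

At P_x = 21.75 and P_y = 10.34: Q_x = 339.601.
∂Q_x/∂P_y = 0.7P_x = 0.7(21.75) = 15.2250.
ε = (∂Q_x/∂P_y)(P_y/Q_x) = 15.2250 × (10.34/339.601) ≈ 0.46.
ε > 0: substitutes.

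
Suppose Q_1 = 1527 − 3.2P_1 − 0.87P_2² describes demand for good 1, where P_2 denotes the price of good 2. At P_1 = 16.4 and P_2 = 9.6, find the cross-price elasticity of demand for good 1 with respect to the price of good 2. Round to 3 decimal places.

At P_1 = 16.4 and P_2 = 9.6: Q_1 = 1394.341.
∂Q_1/∂P_2 = -1.74P_2 = -1.74(9.6) = -16.7040.
ε = (∂Q_1/∂P_2)(P_2/Q_1) = -16.7040 × (9.6/1394.341) ≈ -0.115.

-0.115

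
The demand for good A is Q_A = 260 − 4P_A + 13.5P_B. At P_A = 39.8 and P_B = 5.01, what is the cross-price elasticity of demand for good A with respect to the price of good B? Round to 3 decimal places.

At P_A = 39.8 and P_B = 5.01: Q_A = 168.435.
∂Q_A/∂P_B = 13.5.
ε = (∂Q_A/∂P_B)(P_B/Q_A) = 13.5 × (5.01/168.435) ≈ 0.402.

0.402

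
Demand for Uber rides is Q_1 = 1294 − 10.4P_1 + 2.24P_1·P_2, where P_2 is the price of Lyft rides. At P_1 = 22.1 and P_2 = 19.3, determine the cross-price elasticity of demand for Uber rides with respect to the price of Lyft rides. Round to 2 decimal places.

At P_1 = 22.1 and P_2 = 19.3: Q_1 = 2019.587.
∂Q_1/∂P_2 = 2.24P_1 = 2.24(22.1) = 49.5040.
ε = (∂Q_1/∂P_2)(P_2/Q_1) = 49.5040 × (19.3/2019.587) ≈ 0.47.

0.47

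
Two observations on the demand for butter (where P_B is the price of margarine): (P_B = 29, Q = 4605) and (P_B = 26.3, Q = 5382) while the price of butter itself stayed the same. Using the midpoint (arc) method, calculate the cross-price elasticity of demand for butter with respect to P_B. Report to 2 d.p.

-1.59

ΔQ_A = 5382 − 4605 = 777; ΔP_B = 26.3 − 29 = -2.7.
Midpoints: Q̄_A = 4993.5, P̄_B = 27.65.
ε = (ΔQ_A/Q̄_A)/(ΔP_B/P̄_B) = (777/4993.5)/(-2.7/27.65) ≈ -1.59.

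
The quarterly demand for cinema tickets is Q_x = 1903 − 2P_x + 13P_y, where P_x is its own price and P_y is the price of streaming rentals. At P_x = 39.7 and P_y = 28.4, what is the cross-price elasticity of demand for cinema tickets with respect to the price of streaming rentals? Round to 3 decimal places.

0.168

At P_x = 39.7 and P_y = 28.4: Q_x = 2192.8.
∂Q_x/∂P_y = 13.
ε = (∂Q_x/∂P_y)(P_y/Q_x) = 13 × (28.4/2192.8) ≈ 0.168.
Since ε > 0, cinema tickets and streaming rentals are substitutes.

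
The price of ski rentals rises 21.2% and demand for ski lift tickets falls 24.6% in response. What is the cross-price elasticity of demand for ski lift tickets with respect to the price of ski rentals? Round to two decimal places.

-1.16

ε = (%ΔQ of ski lift tickets) / (%ΔP of ski rentals) = (-24.6%) / (21.2%) ≈ -1.16.
Negative cross-price elasticity: complements.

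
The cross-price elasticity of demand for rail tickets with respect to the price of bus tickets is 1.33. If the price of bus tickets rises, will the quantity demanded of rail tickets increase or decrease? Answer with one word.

ε > 0 and the price of bus tickets rises, so the quantity of rail tickets moves in the same direction: it increases.

increase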